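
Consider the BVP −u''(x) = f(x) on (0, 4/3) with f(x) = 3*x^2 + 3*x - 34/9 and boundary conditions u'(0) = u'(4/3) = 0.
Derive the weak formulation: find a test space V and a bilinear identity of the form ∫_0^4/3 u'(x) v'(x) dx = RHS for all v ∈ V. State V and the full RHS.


V = H^1(0, 4/3) (no boundary constraint on v; u is determined up to an additive constant); weak form: ∫_0^4/3 u'v' dx = ∫_0^4/3 (3*x^2 + 3*x - 34/9) v dx for all v ∈ V.

Multiply both sides by a test function v and integrate from 0 to 4/3:
  ∫_0^4/3 −u''(x) v(x) dx = ∫_0^4/3 f(x) v(x) dx.
Integrate the LHS by parts once:
  ∫_0^4/3 −u'' v dx = −[u'(x) v(x)]_0^4/3 + ∫_0^4/3 u'(x) v'(x) dx.
Thus ∫_0^4/3 u'(x) v'(x) dx = ∫_0^4/3 f(x) v(x) dx + [u'(x) v(x)]_0^4/3.
Choose V so that boundary terms are either known or forced to vanish.
u has homogeneous Neumann: u'(0) = u'(4/3) = 0. So [u' v]_0^4/3 = 0·v(4/3) − 0·v(0) = 0 for any v; take V = H^1(0, 4/3).
Weak formulation: find u (satisfying any essential BC) such that ∫_0^4/3 u'(x) v'(x) dx = ∫_0^4/3 f v dx for all v ∈ V (homogeneous Neumann, so boundary terms vanish).
Substituting f(x) = 3*x^2 + 3*x - 34/9, the right-hand side is ∫_0^4/3 (3*x^2 + 3*x - 34/9) v dx.
Compatibility check (pure Neumann): taking v ≡ 1 ∈ V gives 0 = ∫_0^4/3 f dx + (0) − (0), i.e. ∫_0^4/3 f dx must equal u'(0) − u'(4/3) = 0. Indeed ∫_0^4/3 (3*x^2 + 3*x - 34/9) dx = 0, so the data are compatible. The solution is then unique only up to an additive constant (fix it e.g. by requiring ∫_0^4/3 u dx = 0).


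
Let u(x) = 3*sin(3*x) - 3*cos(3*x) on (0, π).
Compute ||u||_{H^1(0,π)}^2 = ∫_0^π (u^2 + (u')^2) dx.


||u||_{H^1(0,π)}^2 = 90*π

u'(x) = 9*sin(3*x) + 9*cos(3*x).
Expand u² and (u')² and integrate term by term on (0, π), using: for integers n ≥ 1, ∫_0^π sin²(nx) dx = ∫_0^π cos²(nx) dx = π/2; for n ≠ n', ∫_0^π sin(nx)sin(n'x) dx = ∫_0^π cos(nx)cos(n'x) dx = 0; and by product-to-sum, ∫_0^π sin(nx)cos(n'x) dx = ½∫_0^π [sin((n+n')x) + sin((n−n')x)] dx, which is 0 when n+n' is even and 2n/(n²−n'²) when n+n' is odd (it need not vanish on (0, π)).
  u² squared terms: (-3)²·∫cos(3x)² dx = 9·π/2 = 9*π/2;  (3)²·∫sin(3x)² dx = 9·π/2 = 9*π/2.
  u² cross terms: 2·(-3)·(3)·∫cos(3x)·sin(3x) dx = -18·(0) = 0.
  So ∫_0^π u² dx = 9*π/2 + 9*π/2 + 0 = 9*π.
  (u')² squared terms: (9)²·∫cos(3x)² dx = 81·π/2 = 81*π/2;  (9)²·∫sin(3x)² dx = 81·π/2 = 81*π/2.
  (u')² cross terms: 2·(9)·(9)·∫cos(3x)·sin(3x) dx = 162·(0) = 0.
  So ∫_0^π (u')² dx = 81*π/2 + 81*π/2 + 0 = 81*π.
||u||_{H^1}^2 = (9*π) + (81*π) = 90*π.


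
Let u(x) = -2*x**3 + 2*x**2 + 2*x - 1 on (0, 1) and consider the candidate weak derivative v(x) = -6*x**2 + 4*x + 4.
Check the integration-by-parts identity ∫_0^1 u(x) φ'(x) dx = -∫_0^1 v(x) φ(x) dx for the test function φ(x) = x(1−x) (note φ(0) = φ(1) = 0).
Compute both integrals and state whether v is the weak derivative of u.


LHS = -11/30, RHS = -7/10. No, v is not the weak derivative of u.

u(x) = -2*x**3 + 2*x**2 + 2*x - 1, classical derivative u'(x) = -6*x**2 + 4*x + 2.
φ(x) = x(1−x), so φ'(x) = 1 - 2*x.
Note φ(0) = φ(1) = 0, so the boundary term u·φ vanishes.
LHS = ∫_0^1 u(x) φ'(x) dx = ∫_0^1 (4*x^4 - 6*x^3 - 2*x^2 + 4*x - 1) dx. Term by term:
  ∫_0^1 4*x^4 dx = 4/5;  ∫_0^1 -6*x^3 dx = -3/2;  ∫_0^1 -2*x^2 dx = -2/3;
  ∫_0^1 4*x dx = 2;  ∫_0^1 -1 dx = -1.
Sum: 4/5 − 3/2 − 2/3 + 2 − 1 = -11/30.
So LHS = -11/30.
∫_0^1 v(x) φ(x) dx = ∫_0^1 (6*x^4 - 10*x^3 + 4*x) dx. Term by term:
  ∫_0^1 6*x^4 dx = 6/5;  ∫_0^1 -10*x^3 dx = -5/2;  ∫_0^1 4*x dx = 2.
Sum: 6/5 − 5/2 + 2 = 7/10.
So RHS = -∫_0^1 v(x) φ(x) dx = -7/10.
LHS − RHS = 1/3 ≠ 0, so the identity fails.
(For a valid weak derivative the identity must hold for EVERY test function, in particular this one. The failure shows v is NOT the weak derivative of u.)
Correct weak derivative would be u'(x) = -6*x**2 + 4*x + 2.


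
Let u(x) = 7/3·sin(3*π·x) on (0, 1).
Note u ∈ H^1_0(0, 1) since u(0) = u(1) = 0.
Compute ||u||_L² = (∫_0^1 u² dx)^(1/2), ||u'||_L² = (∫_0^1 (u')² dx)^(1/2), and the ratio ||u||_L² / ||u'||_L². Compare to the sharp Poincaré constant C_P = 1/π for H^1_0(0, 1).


||u||_L² / ||u'||_L² = 1/(3*π) < C_P = 1/π.

u(x) = 7/3·sin(3*π·x), so u'(x) = 7*π*cos(3*π*x).
Writing u(x) = A·sin(kπx/L) with A = 7/3 and k = 3, use ∫_0^L sin²(kπx/L) dx = L/2 and ∫_0^L cos²(kπx/L) dx = L/2.
u² = 49/9·sin²(3*π·x) and (u')² = 49*π^2·cos²(3*π·x), and each of sin², cos² integrates to L/2 = 1/2 over (0, 1).
∫_0^1 u² dx = 49/18, so ||u||_L² = 7*sqrt(2)/6.
∫_0^1 (u')² dx = 49*π^2/2, so ||u'||_L² = 7*sqrt(2)*π/2.
Ratio ||u||_L² / ||u'||_L² = 1/(3*π).
Sharp Poincaré constant on H^1_0(0, 1) is C_P = L/π = 1/π, achieved by sin(π·x).
This is the k = 3 harmonic; the ratio L/(kπ) is strictly less than C_P = L/π, consistent with the sharp inequality ||u||_L² ≤ C_P ||u'||_L².


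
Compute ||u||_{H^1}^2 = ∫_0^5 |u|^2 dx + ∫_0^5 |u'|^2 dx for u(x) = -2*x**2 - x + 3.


||u||_{H^1}^2 = 10225/3

The H^1 norm (squared) on an interval (0, L) is
  ||u||_{H^1}^2 = ∫_0^L u(x)^2 dx + ∫_0^L u'(x)^2 dx.
Compute u'(x) = -4*x - 1.
Then u(x)^2 = 4*x**4 + 4*x**3 - 11*x**2 - 6*x + 9 and u'(x)^2 = 16*x**2 + 8*x + 1.
Integrate each monomial from 0 to 5 using ∫_0^5 c·x^n dx = c·5^(n+1)/(n+1):
  ∫_0^5 u(x)^2 dx = ∫_0^5 (4*x^4 + 4*x^3 - 11*x^2 - 6*x + 9) dx. Term by term:
    ∫_0^5 4*x^4 dx = 2500;  ∫_0^5 4*x^3 dx = 625;  ∫_0^5 -11*x^2 dx = -1375/3;
    ∫_0^5 -6*x dx = -75;  ∫_0^5 9 dx = 45.
  Sum: 2500 + 625 − 1375/3 − 75 + 45 = 7910/3.
  ∫_0^5 u'(x)^2 dx = ∫_0^5 (16*x^2 + 8*x + 1) dx. Term by term:
    ∫_0^5 16*x^2 dx = 2000/3;  ∫_0^5 8*x dx = 100;  ∫_0^5 1 dx = 5.
  Sum: 2000/3 + 100 + 5 = 2315/3.
Adding: ||u||_{H^1}^2 = 7910/3 + 2315/3 = 10225/3.


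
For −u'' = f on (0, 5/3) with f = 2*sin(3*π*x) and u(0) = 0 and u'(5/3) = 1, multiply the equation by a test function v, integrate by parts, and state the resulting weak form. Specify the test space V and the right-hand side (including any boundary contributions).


V = {v ∈ H^1(0, 5/3) : v(0) = 0} (test functions vanish at x = 0 where u is specified); weak form: ∫_0^5/3 u'v' dx = ∫_0^5/3 (2*sin(3*π*x)) v dx + v(5/3) for all v ∈ V.

Multiply both sides by a test function v and integrate from 0 to 5/3:
  ∫_0^5/3 −u''(x) v(x) dx = ∫_0^5/3 f(x) v(x) dx.
Integrate the LHS by parts once:
  ∫_0^5/3 −u'' v dx = −[u'(x) v(x)]_0^5/3 + ∫_0^5/3 u'(x) v'(x) dx.
Thus ∫_0^5/3 u'(x) v'(x) dx = ∫_0^5/3 f(x) v(x) dx + [u'(x) v(x)]_0^5/3.
Choose V so that boundary terms are either known or forced to vanish.
Mixed BC: u(0) = 0 (Dirichlet) and u'(5/3) = 1 (Neumann). Define V = {v ∈ H^1(0, 5/3) : v(0) = 0}. Then [u' v]_0^5/3 = u'(5/3)·v(5/3) − u'(0)·0 = v(5/3).
Weak formulation: find u (satisfying any essential BC) such that ∫_0^5/3 u'(x) v'(x) dx = ∫_0^5/3 f v dx + v(5/3) for all v ∈ V (Dirichlet at 0 absorbed into V; Neumann datum at x = 5/3 contributes the boundary term).
Substituting f(x) = 2*sin(3*π*x), the right-hand side is ∫_0^5/3 (2*sin(3*π*x)) v dx + v(5/3).


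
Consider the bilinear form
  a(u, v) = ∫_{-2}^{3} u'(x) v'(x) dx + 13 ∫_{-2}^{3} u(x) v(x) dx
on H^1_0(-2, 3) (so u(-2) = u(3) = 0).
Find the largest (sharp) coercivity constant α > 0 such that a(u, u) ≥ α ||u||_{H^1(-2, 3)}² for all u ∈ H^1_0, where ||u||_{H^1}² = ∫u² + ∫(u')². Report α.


α = 1

Coercivity of a(·,·) on H^1_0(-2, 3) means a(u, u) ≥ α ||u||_{H^1}² for every u ∈ H^1_0.
The interval has length L = 5, and Poincaré/coercivity depend only on L. Here a(u, u) = ∫(u')² + (13)·∫u².
Here c = 13 ≥ 1, so a(u,u) = ∫(u')² + c∫u² ≥ ∫(u')² + ∫u² = ||u||_{H^1}², i.e. α = 1 works. No larger α is possible: a(u,u) ≥ α||u||_{H^1}² means (1−α)∫(u')² ≥ (α−c)∫u², and for the modes u_n = sin(nπ(x−x₀)/L) (x₀ the left endpoint) one has ∫u_n²/∫(u_n')² = (L/(nπ))² → 0, so a(u_n,u_n)/||u_n||_{H^1}² → 1. Hence the optimal constant is α = 1.
Therefore α = 1.


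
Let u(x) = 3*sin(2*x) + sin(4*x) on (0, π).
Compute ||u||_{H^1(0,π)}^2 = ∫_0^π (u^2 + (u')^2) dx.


||u||_{H^1(0,π)}^2 = 31*π

u'(x) = 6*cos(2*x) + 4*cos(4*x).
Expand u² and (u')² and integrate term by term on (0, π), using: for integers n ≥ 1, ∫_0^π sin²(nx) dx = ∫_0^π cos²(nx) dx = π/2; for n ≠ n', ∫_0^π sin(nx)sin(n'x) dx = ∫_0^π cos(nx)cos(n'x) dx = 0; and by product-to-sum, ∫_0^π sin(nx)cos(n'x) dx = ½∫_0^π [sin((n+n')x) + sin((n−n')x)] dx, which is 0 when n+n' is even and 2n/(n²−n'²) when n+n' is odd (it need not vanish on (0, π)).
  u² squared terms: (3)²·∫sin(2x)² dx = 9·π/2 = 9*π/2;  (1)²·∫sin(4x)² dx = 1·π/2 = π/2.
  u² cross terms: 2·(3)·(1)·∫sin(2x)·sin(4x) dx = 6·(0) = 0.
  So ∫_0^π u² dx = 9*π/2 + π/2 + 0 = 5*π.
  (u')² squared terms: (4)²·∫cos(4x)² dx = 16·π/2 = 8*π;  (6)²·∫cos(2x)² dx = 36·π/2 = 18*π.
  (u')² cross terms: 2·(4)·(6)·∫cos(4x)·cos(2x) dx = 48·(0) = 0.
  So ∫_0^π (u')² dx = 8*π + 18*π + 0 = 26*π.
||u||_{H^1}^2 = (5*π) + (26*π) = 31*π.


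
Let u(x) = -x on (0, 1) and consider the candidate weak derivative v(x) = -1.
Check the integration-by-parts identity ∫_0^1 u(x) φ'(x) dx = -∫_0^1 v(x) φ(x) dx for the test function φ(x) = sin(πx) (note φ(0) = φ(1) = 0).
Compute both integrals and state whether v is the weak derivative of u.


LHS = 2/π, RHS = 2/π. Yes, v = u' weakly.

u(x) = -x, classical derivative u'(x) = -1.
φ(x) = sin(πx), so φ'(x) = π*cos(π*x).
Note φ(0) = φ(1) = 0, so the boundary term u·φ vanishes.
LHS = ∫_0^1 u(x) φ'(x) dx = ∫_0^1 (-π*x*cos(π*x)) dx. Term by term:
  ∫_0^1 -π*x*cos(π*x) dx = 2/π.
So LHS = 2/π.
∫_0^1 v(x) φ(x) dx = ∫_0^1 (-sin(π*x)) dx. Term by term:
  ∫_0^1 -sin(π*x) dx = -2/π.
So RHS = -∫_0^1 v(x) φ(x) dx = 2/π.
LHS = RHS, so the identity holds for this test φ.
Moreover u is smooth here and v(x) = u'(x) = -1 pointwise, so the identity holds for every test function. Hence v is the weak derivative of u.


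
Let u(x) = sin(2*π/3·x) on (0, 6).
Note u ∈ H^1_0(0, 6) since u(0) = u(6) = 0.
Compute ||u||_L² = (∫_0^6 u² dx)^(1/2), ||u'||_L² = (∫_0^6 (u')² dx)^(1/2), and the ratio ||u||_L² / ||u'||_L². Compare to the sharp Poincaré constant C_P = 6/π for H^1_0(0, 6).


||u||_L² / ||u'||_L² = 3/(2*π) < C_P = 6/π.

u(x) = sin(2*π/3·x), so u'(x) = 2*π*cos(2*π*x/3)/3.
Writing u(x) = A·sin(kπx/L) with A = 1 and k = 4, use ∫_0^L sin²(kπx/L) dx = L/2 and ∫_0^L cos²(kπx/L) dx = L/2.
u² = 1·sin²(2*π/3·x) and (u')² = 4*π^2/9·cos²(2*π/3·x), and each of sin², cos² integrates to L/2 = 3 over (0, 6).
∫_0^6 u² dx = 3, so ||u||_L² = sqrt(3).
∫_0^6 (u')² dx = 4*π^2/3, so ||u'||_L² = 2*sqrt(3)*π/3.
Ratio ||u||_L² / ||u'||_L² = 3/(2*π).
Sharp Poincaré constant on H^1_0(0, 6) is C_P = L/π = 6/π, achieved by sin(π/6·x).
This is the k = 4 harmonic; the ratio L/(kπ) is strictly less than C_P = L/π, consistent with the sharp inequality ||u||_L² ≤ C_P ||u'||_L².


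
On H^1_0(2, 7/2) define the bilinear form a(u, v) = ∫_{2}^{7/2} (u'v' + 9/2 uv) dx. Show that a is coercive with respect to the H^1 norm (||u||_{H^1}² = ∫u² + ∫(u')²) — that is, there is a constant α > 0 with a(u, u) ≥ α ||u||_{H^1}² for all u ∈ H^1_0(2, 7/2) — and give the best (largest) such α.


α = 1

Coercivity of a(·,·) on H^1_0(2, 7/2) means a(u, u) ≥ α ||u||_{H^1}² for every u ∈ H^1_0.
The interval has length L = 3/2, and Poincaré/coercivity depend only on L. Here a(u, u) = ∫(u')² + (9/2)·∫u².
Here c = 9/2 ≥ 1, so a(u,u) = ∫(u')² + c∫u² ≥ ∫(u')² + ∫u² = ||u||_{H^1}², i.e. α = 1 works. No larger α is possible: a(u,u) ≥ α||u||_{H^1}² means (1−α)∫(u')² ≥ (α−c)∫u², and for the modes u_n = sin(nπ(x−x₀)/L) (x₀ the left endpoint) one has ∫u_n²/∫(u_n')² = (L/(nπ))² → 0, so a(u_n,u_n)/||u_n||_{H^1}² → 1. Hence the optimal constant is α = 1.
Therefore α = 1.


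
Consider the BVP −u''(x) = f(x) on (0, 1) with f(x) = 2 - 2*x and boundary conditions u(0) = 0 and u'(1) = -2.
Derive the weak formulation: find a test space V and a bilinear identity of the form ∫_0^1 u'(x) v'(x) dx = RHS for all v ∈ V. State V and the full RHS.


V = {v ∈ H^1(0, 1) : v(0) = 0} (test functions vanish at x = 0 where u is specified); weak form: ∫_0^1 u'v' dx = ∫_0^1 (2 - 2*x) v dx − 2·v(1) for all v ∈ V.

Multiply both sides by a test function v and integrate from 0 to 1:
  ∫_0^1 −u''(x) v(x) dx = ∫_0^1 f(x) v(x) dx.
Integrate the LHS by parts once:
  ∫_0^1 −u'' v dx = −[u'(x) v(x)]_0^1 + ∫_0^1 u'(x) v'(x) dx.
Thus ∫_0^1 u'(x) v'(x) dx = ∫_0^1 f(x) v(x) dx + [u'(x) v(x)]_0^1.
Choose V so that boundary terms are either known or forced to vanish.
Mixed BC: u(0) = 0 (Dirichlet) and u'(1) = -2 (Neumann). Define V = {v ∈ H^1(0, 1) : v(0) = 0}. Then [u' v]_0^1 = u'(1)·v(1) − u'(0)·0 = − 2·v(1).
Weak formulation: find u (satisfying any essential BC) such that ∫_0^1 u'(x) v'(x) dx = ∫_0^1 f v dx − 2·v(1) for all v ∈ V (Dirichlet at 0 absorbed into V; Neumann datum at x = 1 contributes the boundary term).
Substituting f(x) = 2 - 2*x, the right-hand side is ∫_0^1 (2 - 2*x) v dx − 2·v(1).


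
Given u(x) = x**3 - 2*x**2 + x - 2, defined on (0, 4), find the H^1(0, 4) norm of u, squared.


||u||_{H^1}^2 = 25604/21

The H^1 norm (squared) on an interval (0, L) is
  ||u||_{H^1}^2 = ∫_0^L u(x)^2 dx + ∫_0^L u'(x)^2 dx.
Compute u'(x) = 3*x**2 - 4*x + 1.
Then u(x)^2 = x**6 - 4*x**5 + 6*x**4 - 8*x**3 + 9*x**2 - 4*x + 4 and u'(x)^2 = 9*x**4 - 24*x**3 + 22*x**2 - 8*x + 1.
Integrate each monomial from 0 to 4 using ∫_0^4 c·x^n dx = c·4^(n+1)/(n+1):
  ∫_0^4 u(x)^2 dx = ∫_0^4 (x^6 - 4*x^5 + 6*x^4 - 8*x^3 + 9*x^2 - 4*x + 4) dx. Term by term:
    ∫_0^4 x^6 dx = 16384/7;  ∫_0^4 -4*x^5 dx = -8192/3;  ∫_0^4 6*x^4 dx = 6144/5;
    ∫_0^4 -8*x^3 dx = -512;  ∫_0^4 9*x^2 dx = 192;  ∫_0^4 -4*x dx = -32;
    ∫_0^4 4 dx = 16.
  Sum: 16384/7 − 8192/3 + 6144/5 − 512 + 192 − 32 + 16 = 52784/105.
  ∫_0^4 u'(x)^2 dx = ∫_0^4 (9*x^4 - 24*x^3 + 22*x^2 - 8*x + 1) dx. Term by term:
    ∫_0^4 9*x^4 dx = 9216/5;  ∫_0^4 -24*x^3 dx = -1536;  ∫_0^4 22*x^2 dx = 1408/3;
    ∫_0^4 -8*x dx = -64;  ∫_0^4 1 dx = 4.
  Sum: 9216/5 − 1536 + 1408/3 − 64 + 4 = 10748/15.
Adding: ||u||_{H^1}^2 = 52784/105 + 10748/15 = 25604/21.


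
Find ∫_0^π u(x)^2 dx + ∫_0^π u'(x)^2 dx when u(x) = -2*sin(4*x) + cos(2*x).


||u||_{H^1(0,π)}^2 = 73*π/2

u'(x) = -2*sin(2*x) - 8*cos(4*x).
Expand u² and (u')² and integrate term by term on (0, π), using: for integers n ≥ 1, ∫_0^π sin²(nx) dx = ∫_0^π cos²(nx) dx = π/2; for n ≠ n', ∫_0^π sin(nx)sin(n'x) dx = ∫_0^π cos(nx)cos(n'x) dx = 0; and by product-to-sum, ∫_0^π sin(nx)cos(n'x) dx = ½∫_0^π [sin((n+n')x) + sin((n−n')x)] dx, which is 0 when n+n' is even and 2n/(n²−n'²) when n+n' is odd (it need not vanish on (0, π)).
  u² squared terms: (-2)²·∫sin(4x)² dx = 4·π/2 = 2*π;  (1)²·∫cos(2x)² dx = 1·π/2 = π/2.
  u² cross terms: 2·(-2)·(1)·∫sin(4x)·cos(2x) dx = -4·(0) = 0.
  So ∫_0^π u² dx = 2*π + π/2 + 0 = 5*π/2.
  (u')² squared terms: (-8)²·∫cos(4x)² dx = 64·π/2 = 32*π;  (-2)²·∫sin(2x)² dx = 4·π/2 = 2*π.
  (u')² cross terms: 2·(-8)·(-2)·∫cos(4x)·sin(2x) dx = 32·(0) = 0.
  So ∫_0^π (u')² dx = 32*π + 2*π + 0 = 34*π.
||u||_{H^1}^2 = (5*π/2) + (34*π) = 73*π/2.


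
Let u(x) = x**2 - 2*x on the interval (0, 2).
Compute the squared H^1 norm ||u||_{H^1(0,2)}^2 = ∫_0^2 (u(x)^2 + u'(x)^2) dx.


||u||_{H^1}^2 = 56/15

The H^1 norm (squared) on an interval (0, L) is
  ||u||_{H^1}^2 = ∫_0^L u(x)^2 dx + ∫_0^L u'(x)^2 dx.
Compute u'(x) = 2*x - 2.
Then u(x)^2 = x**4 - 4*x**3 + 4*x**2 and u'(x)^2 = 4*x**2 - 8*x + 4.
Integrate each monomial from 0 to 2 using ∫_0^2 c·x^n dx = c·2^(n+1)/(n+1):
  ∫_0^2 u(x)^2 dx = ∫_0^2 (x^4 - 4*x^3 + 4*x^2) dx. Term by term:
    ∫_0^2 x^4 dx = 32/5;  ∫_0^2 -4*x^3 dx = -16;  ∫_0^2 4*x^2 dx = 32/3.
  Sum: 32/5 − 16 + 32/3 = 16/15.
  ∫_0^2 u'(x)^2 dx = ∫_0^2 (4*x^2 - 8*x + 4) dx. Term by term:
    ∫_0^2 4*x^2 dx = 32/3;  ∫_0^2 -8*x dx = -16;  ∫_0^2 4 dx = 8.
  Sum: 32/3 − 16 + 8 = 8/3.
Adding: ||u||_{H^1}^2 = 16/15 + 8/3 = 56/15.


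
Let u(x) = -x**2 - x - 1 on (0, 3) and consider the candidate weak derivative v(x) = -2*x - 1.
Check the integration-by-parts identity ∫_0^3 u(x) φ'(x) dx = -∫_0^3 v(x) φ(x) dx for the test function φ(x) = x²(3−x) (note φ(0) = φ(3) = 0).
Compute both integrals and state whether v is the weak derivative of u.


LHS = 621/20, RHS = 621/20. Yes, v = u' weakly.

u(x) = -x**2 - x - 1, classical derivative u'(x) = -2*x - 1.
φ(x) = x²(3−x), so φ'(x) = 3*x*(2 - x).
Note φ(0) = φ(3) = 0, so the boundary term u·φ vanishes.
LHS = ∫_0^3 u(x) φ'(x) dx = ∫_0^3 (3*x^4 - 3*x^3 - 3*x^2 - 6*x) dx. Term by term:
  ∫_0^3 3*x^4 dx = 729/5;  ∫_0^3 -3*x^3 dx = -243/4;  ∫_0^3 -3*x^2 dx = -27;
  ∫_0^3 -6*x dx = -27.
Sum: 729/5 − 243/4 − 27 − 27 = 621/20.
So LHS = 621/20.
∫_0^3 v(x) φ(x) dx = ∫_0^3 (2*x^4 - 5*x^3 - 3*x^2) dx. Term by term:
  ∫_0^3 2*x^4 dx = 486/5;  ∫_0^3 -5*x^3 dx = -405/4;  ∫_0^3 -3*x^2 dx = -27.
Sum: 486/5 − 405/4 − 27 = -621/20.
So RHS = -∫_0^3 v(x) φ(x) dx = 621/20.
LHS = RHS, so the identity holds for this test φ.
Moreover u is smooth here and v(x) = u'(x) = -2*x - 1 pointwise, so the identity holds for every test function. Hence v is the weak derivative of u.


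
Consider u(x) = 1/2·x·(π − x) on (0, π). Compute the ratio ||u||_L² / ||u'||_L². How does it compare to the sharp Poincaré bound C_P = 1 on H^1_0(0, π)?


||u||_L² / ||u'||_L² = sqrt(10)*π/10 < C_P = 1.

u(x) = 1/2·x·(π − x), so u'(x) = -x + π/2.
u(x) = 1/2·x·(π − x) vanishes at x = 0 and x = π, so u ∈ H^1_0(0, π). Differentiate via the product rule and integrate the resulting polynomials term by term.
  ∫_0^π u² dx = ∫_0^π (x^4/4 - π*x^3/2 + π^2*x^2/4) dx. Term by term:
    ∫_0^π x^4/4 dx = π^5/20;  ∫_0^π -π*x^3/2 dx = -π^5/8;  ∫_0^π π^2*x^2/4 dx = π^5/12.
  Sum: π^5/20 − π^5/8 + π^5/12 = π^5/120.
  ∫_0^π (u')² dx = ∫_0^π (x^2 - π*x + π^2/4) dx. Term by term:
    ∫_0^π x^2 dx = π^3/3;  ∫_0^π -π*x dx = -π^3/2;  ∫_0^π π^2/4 dx = π^3/4.
  Sum: π^3/3 − π^3/2 + π^3/4 = π^3/12.
∫_0^π u² dx = π^5/120, so ||u||_L² = sqrt(30)*π^(5/2)/60.
∫_0^π (u')² dx = π^3/12, so ||u'||_L² = sqrt(3)*π^(3/2)/6.
Ratio ||u||_L² / ||u'||_L² = sqrt(10)*π/10.
Sharp Poincaré constant on H^1_0(0, π) is C_P = L/π = 1, achieved by sin(x).
A polynomial bump cannot attain the sharp Poincaré constant (only the first sine eigenfunction does), so the ratio is strictly less than C_P, consistent with ||u||_L² ≤ C_P ||u'||_L².


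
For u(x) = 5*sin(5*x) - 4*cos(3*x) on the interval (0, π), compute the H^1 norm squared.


||u||_{H^1(0,π)}^2 = 405*π

u'(x) = 12*sin(3*x) + 25*cos(5*x).
Expand u² and (u')² and integrate term by term on (0, π), using: for integers n ≥ 1, ∫_0^π sin²(nx) dx = ∫_0^π cos²(nx) dx = π/2; for n ≠ n', ∫_0^π sin(nx)sin(n'x) dx = ∫_0^π cos(nx)cos(n'x) dx = 0; and by product-to-sum, ∫_0^π sin(nx)cos(n'x) dx = ½∫_0^π [sin((n+n')x) + sin((n−n')x)] dx, which is 0 when n+n' is even and 2n/(n²−n'²) when n+n' is odd (it need not vanish on (0, π)).
  u² squared terms: (-4)²·∫cos(3x)² dx = 16·π/2 = 8*π;  (5)²·∫sin(5x)² dx = 25·π/2 = 25*π/2.
  u² cross terms: 2·(-4)·(5)·∫cos(3x)·sin(5x) dx = -40·(0) = 0.
  So ∫_0^π u² dx = 8*π + 25*π/2 + 0 = 41*π/2.
  (u')² squared terms: (12)²·∫sin(3x)² dx = 144·π/2 = 72*π;  (25)²·∫cos(5x)² dx = 625·π/2 = 625*π/2.
  (u')² cross terms: 2·(12)·(25)·∫sin(3x)·cos(5x) dx = 600·(0) = 0.
  So ∫_0^π (u')² dx = 72*π + 625*π/2 + 0 = 769*π/2.
||u||_{H^1}^2 = (41*π/2) + (769*π/2) = 405*π.


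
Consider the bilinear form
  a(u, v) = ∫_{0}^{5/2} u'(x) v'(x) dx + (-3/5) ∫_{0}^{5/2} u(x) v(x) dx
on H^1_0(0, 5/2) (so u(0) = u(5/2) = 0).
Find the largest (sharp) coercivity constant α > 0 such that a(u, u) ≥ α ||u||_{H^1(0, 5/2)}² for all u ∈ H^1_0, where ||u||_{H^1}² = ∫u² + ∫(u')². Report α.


α = (-15 + 4*π^2)/(25 + 4*π^2)

Coercivity of a(·,·) on H^1_0(0, 5/2) means a(u, u) ≥ α ||u||_{H^1}² for every u ∈ H^1_0.
The interval has length L = 5/2, and Poincaré/coercivity depend only on L. Here a(u, u) = ∫(u')² + (-3/5)·∫u².
Here c = -3/5 < 0 with |c| < (π/L)² = 4*π^2/25, so coercivity still holds. The condition a(u,u) ≥ α||u||_{H^1}² reads (1−α)∫(u')² ≥ (α−c)∫u². Any admissible α is ≤ 1 (rapidly oscillating u have ∫u²/∫(u')² → 0), and α = 1 would force 0 ≥ (1−c)∫u², impossible since c < 1; so 1−α > 0. By the sharp Poincaré inequality on H^1_0 of an interval of length L, ∫(u')² ≥ (π/L)²∫u² with equality for the first sine mode sin(π(x−x₀)/L) (x₀ the left endpoint), so the inequality holds for all u iff (1−α)(π/L)² ≥ α − c, i.e. α ≤ ((π/L)² + c)/((π/L)² + 1) = (1 + c(L/π)²)/(1 + (L/π)²). (Direct route, valid since c ≤ 0: Poincaré gives c∫u² ≥ c(L/π)²∫(u')², so a(u,u) ≥ (1 + c(L/π)²)∫(u')², while ||u||_{H^1}² ≤ (1 + (L/π)²)∫(u')²; dividing yields the same α.) With (π/L)² = 4*π^2/25 and c = -3/5, the largest admissible constant is α = ((π/L)² + c)/((π/L)² + 1).
Simplifying, α = (-15 + 4*π^2)/(25 + 4*π^2).


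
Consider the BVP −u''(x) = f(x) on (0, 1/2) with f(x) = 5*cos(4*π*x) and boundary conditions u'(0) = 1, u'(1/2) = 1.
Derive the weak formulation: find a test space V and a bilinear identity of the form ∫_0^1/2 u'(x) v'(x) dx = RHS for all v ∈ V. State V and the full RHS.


V = H^1(0, 1/2) (v unrestricted at boundary; u is determined up to an additive constant); weak form: ∫_0^1/2 u'v' dx = ∫_0^1/2 (5*cos(4*π*x)) v dx + v(1/2) − v(0) for all v ∈ V.

Multiply both sides by a test function v and integrate from 0 to 1/2:
  ∫_0^1/2 −u''(x) v(x) dx = ∫_0^1/2 f(x) v(x) dx.
Integrate the LHS by parts once:
  ∫_0^1/2 −u'' v dx = −[u'(x) v(x)]_0^1/2 + ∫_0^1/2 u'(x) v'(x) dx.
Thus ∫_0^1/2 u'(x) v'(x) dx = ∫_0^1/2 f(x) v(x) dx + [u'(x) v(x)]_0^1/2.
Choose V so that boundary terms are either known or forced to vanish.
u has inhomogeneous Neumann u'(0) = 1, u'(1/2) = 1. [u' v]_0^1/2 = (1)·v(1/2) − (1)·v(0) = v(1/2) − v(0). Take V = H^1(0, 1/2); boundary term becomes part of RHS.
Weak formulation: find u (satisfying any essential BC) such that ∫_0^1/2 u'(x) v'(x) dx = ∫_0^1/2 f v dx + v(1/2) − v(0) for all v ∈ V (Neumann data are natural BCs: they enter the RHS as boundary terms).
Substituting f(x) = 5*cos(4*π*x), the right-hand side is ∫_0^1/2 (5*cos(4*π*x)) v dx + v(1/2) − v(0).
Compatibility check (pure Neumann): taking v ≡ 1 ∈ V gives 0 = ∫_0^1/2 f dx + (1) − (1), i.e. ∫_0^1/2 f dx must equal u'(0) − u'(1/2) = 0. Indeed ∫_0^1/2 (5*cos(4*π*x)) dx = 0, so the data are compatible. The solution is then unique only up to an additive constant (fix it e.g. by requiring ∫_0^1/2 u dx = 0).


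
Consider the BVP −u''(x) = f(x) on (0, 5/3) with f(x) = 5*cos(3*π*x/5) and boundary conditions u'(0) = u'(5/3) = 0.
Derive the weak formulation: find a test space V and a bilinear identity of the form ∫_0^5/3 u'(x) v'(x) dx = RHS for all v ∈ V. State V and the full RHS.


V = H^1(0, 5/3) (no boundary constraint on v; u is determined up to an additive constant); weak form: ∫_0^5/3 u'v' dx = ∫_0^5/3 (5*cos(3*π*x/5)) v dx for all v ∈ V.

Multiply both sides by a test function v and integrate from 0 to 5/3:
  ∫_0^5/3 −u''(x) v(x) dx = ∫_0^5/3 f(x) v(x) dx.
Integrate the LHS by parts once:
  ∫_0^5/3 −u'' v dx = −[u'(x) v(x)]_0^5/3 + ∫_0^5/3 u'(x) v'(x) dx.
Thus ∫_0^5/3 u'(x) v'(x) dx = ∫_0^5/3 f(x) v(x) dx + [u'(x) v(x)]_0^5/3.
Choose V so that boundary terms are either known or forced to vanish.
u has homogeneous Neumann: u'(0) = u'(5/3) = 0. So [u' v]_0^5/3 = 0·v(5/3) − 0·v(0) = 0 for any v; take V = H^1(0, 5/3).
Weak formulation: find u (satisfying any essential BC) such that ∫_0^5/3 u'(x) v'(x) dx = ∫_0^5/3 f v dx for all v ∈ V (homogeneous Neumann, so boundary terms vanish).
Substituting f(x) = 5*cos(3*π*x/5), the right-hand side is ∫_0^5/3 (5*cos(3*π*x/5)) v dx.
Compatibility check (pure Neumann): taking v ≡ 1 ∈ V gives 0 = ∫_0^5/3 f dx + (0) − (0), i.e. ∫_0^5/3 f dx must equal u'(0) − u'(5/3) = 0. Indeed ∫_0^5/3 (5*cos(3*π*x/5)) dx = 0, so the data are compatible. The solution is then unique only up to an additive constant (fix it e.g. by requiring ∫_0^5/3 u dx = 0).


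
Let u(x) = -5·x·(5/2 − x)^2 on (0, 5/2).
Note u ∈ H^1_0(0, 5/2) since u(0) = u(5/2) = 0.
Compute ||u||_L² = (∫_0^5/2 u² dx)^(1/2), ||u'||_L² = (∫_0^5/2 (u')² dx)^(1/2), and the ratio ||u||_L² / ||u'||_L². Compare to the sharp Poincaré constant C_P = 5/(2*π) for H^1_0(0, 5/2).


||u||_L² / ||u'||_L² = 5*sqrt(14)/28 < C_P = 5/(2*π).

u(x) = -5·x·(5/2 − x)^2, so u'(x) = -15*x^2 + 50*x - 125/4.
u(x) = -5·x·(5/2 − x)^2 vanishes at x = 0 and x = 5/2, so u ∈ H^1_0(0, 5/2). Differentiate via the product rule and integrate the resulting polynomials term by term.
  ∫_0^5/2 u² dx = ∫_0^5/2 (25*x^6 - 250*x^5 + 1875*x^4/2 - 3125*x^3/2 + 15625*x^2/16) dx. Term by term:
    ∫_0^5/2 25*x^6 dx = 1953125/896;  ∫_0^5/2 -250*x^5 dx = -1953125/192;  ∫_0^5/2 1875*x^4/2 dx = 1171875/64;
    ∫_0^5/2 -3125*x^3/2 dx = -1953125/128;  ∫_0^5/2 15625*x^2/16 dx = 1953125/384.
  Sum: 1953125/896 − 1953125/192 + 1171875/64 − 1953125/128 + 1953125/384 = 390625/2688.
  ∫_0^5/2 (u')² dx = ∫_0^5/2 (225*x^4 - 1500*x^3 + 6875*x^2/2 - 3125*x + 15625/16) dx. Term by term:
    ∫_0^5/2 225*x^4 dx = 140625/32;  ∫_0^5/2 -1500*x^3 dx = -234375/16;  ∫_0^5/2 6875*x^2/2 dx = 859375/48;
    ∫_0^5/2 -3125*x dx = -78125/8;  ∫_0^5/2 15625/16 dx = 78125/32.
  Sum: 140625/32 − 234375/16 + 859375/48 − 78125/8 + 78125/32 = 15625/48.
∫_0^5/2 u² dx = 390625/2688, so ||u||_L² = 625*sqrt(42)/336.
∫_0^5/2 (u')² dx = 15625/48, so ||u'||_L² = 125*sqrt(3)/12.
Ratio ||u||_L² / ||u'||_L² = 5*sqrt(14)/28.
Sharp Poincaré constant on H^1_0(0, 5/2) is C_P = L/π = 5/(2*π), achieved by sin(2*π/5·x).
A polynomial bump cannot attain the sharp Poincaré constant (only the first sine eigenfunction does), so the ratio is strictly less than C_P, consistent with ||u||_L² ≤ C_P ||u'||_L².


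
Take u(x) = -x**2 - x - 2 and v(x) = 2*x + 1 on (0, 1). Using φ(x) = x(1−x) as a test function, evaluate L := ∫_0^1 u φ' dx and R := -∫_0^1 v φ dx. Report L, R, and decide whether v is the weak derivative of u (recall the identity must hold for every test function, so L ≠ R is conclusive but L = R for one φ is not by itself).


LHS = 1/3, RHS = -1/3. No, v is not the weak derivative of u.

u(x) = -x**2 - x - 2, classical derivative u'(x) = -2*x - 1.
φ(x) = x(1−x), so φ'(x) = 1 - 2*x.
Note φ(0) = φ(1) = 0, so the boundary term u·φ vanishes.
LHS = ∫_0^1 u(x) φ'(x) dx = ∫_0^1 (2*x^3 + x^2 + 3*x - 2) dx. Term by term:
  ∫_0^1 2*x^3 dx = 1/2;  ∫_0^1 x^2 dx = 1/3;  ∫_0^1 3*x dx = 3/2;
  ∫_0^1 -2 dx = -2.
Sum: 1/2 + 1/3 + 3/2 − 2 = 1/3.
So LHS = 1/3.
∫_0^1 v(x) φ(x) dx = ∫_0^1 (-2*x^3 + x^2 + x) dx. Term by term:
  ∫_0^1 -2*x^3 dx = -1/2;  ∫_0^1 x^2 dx = 1/3;  ∫_0^1 x dx = 1/2.
Sum: -1/2 + 1/3 + 1/2 = 1/3.
So RHS = -∫_0^1 v(x) φ(x) dx = -1/3.
LHS − RHS = 2/3 ≠ 0, so the identity fails.
(For a valid weak derivative the identity must hold for EVERY test function, in particular this one. The failure shows v is NOT the weak derivative of u.)
Correct weak derivative would be u'(x) = -2*x - 1.


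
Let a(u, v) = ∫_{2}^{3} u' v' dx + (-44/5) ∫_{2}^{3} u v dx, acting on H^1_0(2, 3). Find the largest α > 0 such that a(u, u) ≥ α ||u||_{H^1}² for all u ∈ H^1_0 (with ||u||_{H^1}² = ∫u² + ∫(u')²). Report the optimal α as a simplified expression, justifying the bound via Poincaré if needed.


α = (-44/5 + π^2)/(1 + π^2)

Coercivity of a(·,·) on H^1_0(2, 3) means a(u, u) ≥ α ||u||_{H^1}² for every u ∈ H^1_0.
The interval has length L = 1, and Poincaré/coercivity depend only on L. Here a(u, u) = ∫(u')² + (-44/5)·∫u².
Here c = -44/5 < 0 with |c| < (π/L)² = π^2, so coercivity still holds. The condition a(u,u) ≥ α||u||_{H^1}² reads (1−α)∫(u')² ≥ (α−c)∫u². Any admissible α is ≤ 1 (rapidly oscillating u have ∫u²/∫(u')² → 0), and α = 1 would force 0 ≥ (1−c)∫u², impossible since c < 1; so 1−α > 0. By the sharp Poincaré inequality on H^1_0 of an interval of length L, ∫(u')² ≥ (π/L)²∫u² with equality for the first sine mode sin(π(x−x₀)/L) (x₀ the left endpoint), so the inequality holds for all u iff (1−α)(π/L)² ≥ α − c, i.e. α ≤ ((π/L)² + c)/((π/L)² + 1) = (1 + c(L/π)²)/(1 + (L/π)²). (Direct route, valid since c ≤ 0: Poincaré gives c∫u² ≥ c(L/π)²∫(u')², so a(u,u) ≥ (1 + c(L/π)²)∫(u')², while ||u||_{H^1}² ≤ (1 + (L/π)²)∫(u')²; dividing yields the same α.) With (π/L)² = π^2 and c = -44/5, the largest admissible constant is α = ((π/L)² + c)/((π/L)² + 1).
Simplifying, α = (-44/5 + π^2)/(1 + π^2).


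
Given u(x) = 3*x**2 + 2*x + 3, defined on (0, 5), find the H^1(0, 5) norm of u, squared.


||u||_{H^1}^2 = 31295/3

The H^1 norm (squared) on an interval (0, L) is
  ||u||_{H^1}^2 = ∫_0^L u(x)^2 dx + ∫_0^L u'(x)^2 dx.
Compute u'(x) = 6*x + 2.
Then u(x)^2 = 9*x**4 + 12*x**3 + 22*x**2 + 12*x + 9 and u'(x)^2 = 36*x**2 + 24*x + 4.
Integrate each monomial from 0 to 5 using ∫_0^5 c·x^n dx = c·5^(n+1)/(n+1):
  ∫_0^5 u(x)^2 dx = ∫_0^5 (9*x^4 + 12*x^3 + 22*x^2 + 12*x + 9) dx. Term by term:
    ∫_0^5 9*x^4 dx = 5625;  ∫_0^5 12*x^3 dx = 1875;  ∫_0^5 22*x^2 dx = 2750/3;
    ∫_0^5 12*x dx = 150;  ∫_0^5 9 dx = 45.
  Sum: 5625 + 1875 + 2750/3 + 150 + 45 = 25835/3.
  ∫_0^5 u'(x)^2 dx = ∫_0^5 (36*x^2 + 24*x + 4) dx. Term by term:
    ∫_0^5 36*x^2 dx = 1500;  ∫_0^5 24*x dx = 300;  ∫_0^5 4 dx = 20.
  Sum: 1500 + 300 + 20 = 1820.
Adding: ||u||_{H^1}^2 = 25835/3 + 1820 = 31295/3.


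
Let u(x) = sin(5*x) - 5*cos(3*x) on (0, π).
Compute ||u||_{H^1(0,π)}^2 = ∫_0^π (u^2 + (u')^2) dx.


||u||_{H^1(0,π)}^2 = 138*π

u'(x) = 15*sin(3*x) + 5*cos(5*x).
Expand u² and (u')² and integrate term by term on (0, π), using: for integers n ≥ 1, ∫_0^π sin²(nx) dx = ∫_0^π cos²(nx) dx = π/2; for n ≠ n', ∫_0^π sin(nx)sin(n'x) dx = ∫_0^π cos(nx)cos(n'x) dx = 0; and by product-to-sum, ∫_0^π sin(nx)cos(n'x) dx = ½∫_0^π [sin((n+n')x) + sin((n−n')x)] dx, which is 0 when n+n' is even and 2n/(n²−n'²) when n+n' is odd (it need not vanish on (0, π)).
  u² squared terms: (-5)²·∫cos(3x)² dx = 25·π/2 = 25*π/2;  (1)²·∫sin(5x)² dx = 1·π/2 = π/2.
  u² cross terms: 2·(-5)·(1)·∫cos(3x)·sin(5x) dx = -10·(0) = 0.
  So ∫_0^π u² dx = 25*π/2 + π/2 + 0 = 13*π.
  (u')² squared terms: (5)²·∫cos(5x)² dx = 25·π/2 = 25*π/2;  (15)²·∫sin(3x)² dx = 225·π/2 = 225*π/2.
  (u')² cross terms: 2·(5)·(15)·∫cos(5x)·sin(3x) dx = 150·(0) = 0.
  So ∫_0^π (u')² dx = 25*π/2 + 225*π/2 + 0 = 125*π.
||u||_{H^1}^2 = (13*π) + (125*π) = 138*π.


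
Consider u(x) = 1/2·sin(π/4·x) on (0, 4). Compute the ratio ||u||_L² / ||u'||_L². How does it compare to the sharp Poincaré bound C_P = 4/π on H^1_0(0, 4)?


||u||_L² / ||u'||_L² = 4/π = C_P.

u(x) = 1/2·sin(π/4·x), so u'(x) = π*cos(π*x/4)/8.
Writing u(x) = A·sin(kπx/L) with A = 1/2 and k = 1, use ∫_0^L sin²(kπx/L) dx = L/2 and ∫_0^L cos²(kπx/L) dx = L/2.
u² = 1/4·sin²(π/4·x) and (u')² = π^2/64·cos²(π/4·x), and each of sin², cos² integrates to L/2 = 2 over (0, 4).
∫_0^4 u² dx = 1/2, so ||u||_L² = sqrt(2)/2.
∫_0^4 (u')² dx = π^2/32, so ||u'||_L² = sqrt(2)*π/8.
Ratio ||u||_L² / ||u'||_L² = 4/π.
Sharp Poincaré constant on H^1_0(0, 4) is C_P = L/π = 4/π, achieved by sin(π/4·x).
This is the k = 1 eigenfunction (up to amplitude), so the ratio equals the sharp Poincaré constant exactly.


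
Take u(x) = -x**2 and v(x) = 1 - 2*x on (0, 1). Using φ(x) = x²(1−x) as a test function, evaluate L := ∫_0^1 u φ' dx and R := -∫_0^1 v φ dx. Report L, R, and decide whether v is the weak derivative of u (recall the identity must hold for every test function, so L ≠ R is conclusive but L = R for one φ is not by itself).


LHS = 1/10, RHS = 1/60. No, v is not the weak derivative of u.

u(x) = -x**2, classical derivative u'(x) = -2*x.
φ(x) = x²(1−x), so φ'(x) = x*(2 - 3*x).
Note φ(0) = φ(1) = 0, so the boundary term u·φ vanishes.
LHS = ∫_0^1 u(x) φ'(x) dx = ∫_0^1 (3*x^4 - 2*x^3) dx. Term by term:
  ∫_0^1 3*x^4 dx = 3/5;  ∫_0^1 -2*x^3 dx = -1/2.
Sum: 3/5 − 1/2 = 1/10.
So LHS = 1/10.
∫_0^1 v(x) φ(x) dx = ∫_0^1 (2*x^4 - 3*x^3 + x^2) dx. Term by term:
  ∫_0^1 2*x^4 dx = 2/5;  ∫_0^1 -3*x^3 dx = -3/4;  ∫_0^1 x^2 dx = 1/3.
Sum: 2/5 − 3/4 + 1/3 = -1/60.
So RHS = -∫_0^1 v(x) φ(x) dx = 1/60.
LHS − RHS = 1/12 ≠ 0, so the identity fails.
(For a valid weak derivative the identity must hold for EVERY test function, in particular this one. The failure shows v is NOT the weak derivative of u.)
Correct weak derivative would be u'(x) = -2*x.


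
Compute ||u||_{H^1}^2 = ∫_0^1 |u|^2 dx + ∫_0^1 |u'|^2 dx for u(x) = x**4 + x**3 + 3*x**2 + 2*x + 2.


||u||_{H^1}^2 = 108923/1260

The H^1 norm (squared) on an interval (0, L) is
  ||u||_{H^1}^2 = ∫_0^L u(x)^2 dx + ∫_0^L u'(x)^2 dx.
Compute u'(x) = 4*x**3 + 3*x**2 + 6*x + 2.
Then u(x)^2 = x**8 + 2*x**7 + 7*x**6 + 10*x**5 + 17*x**4 + 16*x**3 + 16*x**2 + 8*x + 4 and u'(x)^2 = 16*x**6 + 24*x**5 + 57*x**4 + 52*x**3 + 48*x**2 + 24*x + 4.
Integrate each monomial from 0 to 1 using ∫_0^1 c·x^n dx = c·1^(n+1)/(n+1):
  ∫_0^1 u(x)^2 dx = ∫_0^1 (x^8 + 2*x^7 + 7*x^6 + 10*x^5 + 17*x^4 + 16*x^3 + 16*x^2 + 8*x + 4) dx. Term by term:
    ∫_0^1 x^8 dx = 1/9;  ∫_0^1 2*x^7 dx = 1/4;  ∫_0^1 7*x^6 dx = 1;
    ∫_0^1 10*x^5 dx = 5/3;  ∫_0^1 17*x^4 dx = 17/5;  ∫_0^1 16*x^3 dx = 4;
    ∫_0^1 16*x^2 dx = 16/3;  ∫_0^1 8*x dx = 4;  ∫_0^1 4 dx = 4.
  Sum: 1/9 + 1/4 + 1 + 5/3 + 17/5 + 4 + 16/3 + 4 + 4 = 4277/180.
  ∫_0^1 u'(x)^2 dx = ∫_0^1 (16*x^6 + 24*x^5 + 57*x^4 + 52*x^3 + 48*x^2 + 24*x + 4) dx. Term by term:
    ∫_0^1 16*x^6 dx = 16/7;  ∫_0^1 24*x^5 dx = 4;  ∫_0^1 57*x^4 dx = 57/5;
    ∫_0^1 52*x^3 dx = 13;  ∫_0^1 48*x^2 dx = 16;  ∫_0^1 24*x dx = 12;
    ∫_0^1 4 dx = 4.
  Sum: 16/7 + 4 + 57/5 + 13 + 16 + 12 + 4 = 2194/35.
Adding: ||u||_{H^1}^2 = 4277/180 + 2194/35 = 108923/1260.


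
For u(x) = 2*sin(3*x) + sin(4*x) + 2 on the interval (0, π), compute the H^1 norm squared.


||u||_{H^1(0,π)}^2 = 16/3 + 65*π/2

u'(x) = 6*cos(3*x) + 4*cos(4*x).
Expand u² and (u')² and integrate term by term on (0, π), using: for integers n ≥ 1, ∫_0^π sin²(nx) dx = ∫_0^π cos²(nx) dx = π/2; for n ≠ n', ∫_0^π sin(nx)sin(n'x) dx = ∫_0^π cos(nx)cos(n'x) dx = 0; and by product-to-sum, ∫_0^π sin(nx)cos(n'x) dx = ½∫_0^π [sin((n+n')x) + sin((n−n')x)] dx, which is 0 when n+n' is even and 2n/(n²−n'²) when n+n' is odd (it need not vanish on (0, π)). For the constant mode: ∫_0^π 1 dx = π, ∫_0^π cos(nx) dx = 0, ∫_0^π sin(nx) dx = (1−(−1)^n)/n.
  u² squared terms: (2)²·∫1 dx = 4·π = 4*π;  (2)²·∫sin(3x)² dx = 4·π/2 = 2*π;  (1)²·∫sin(4x)² dx = 1·π/2 = π/2.
  u² cross terms: 2·(2)·(2)·∫1·sin(3x) dx = 8·(2/3) = 16/3;  2·(2)·(1)·∫1·sin(4x) dx = 4·(0) = 0;  2·(2)·(1)·∫sin(3x)·sin(4x) dx = 4·(0) = 0.
  So ∫_0^π u² dx = 4*π + 2*π + π/2 + 16/3 + 0 + 0 = 16/3 + 13*π/2.
  (u')² squared terms: (4)²·∫cos(4x)² dx = 16·π/2 = 8*π;  (6)²·∫cos(3x)² dx = 36·π/2 = 18*π.
  (u')² cross terms: 2·(4)·(6)·∫cos(4x)·cos(3x) dx = 48·(0) = 0.
  So ∫_0^π (u')² dx = 8*π + 18*π + 0 = 26*π.
||u||_{H^1}^2 = (16/3 + 13*π/2) + (26*π) = 16/3 + 65*π/2.


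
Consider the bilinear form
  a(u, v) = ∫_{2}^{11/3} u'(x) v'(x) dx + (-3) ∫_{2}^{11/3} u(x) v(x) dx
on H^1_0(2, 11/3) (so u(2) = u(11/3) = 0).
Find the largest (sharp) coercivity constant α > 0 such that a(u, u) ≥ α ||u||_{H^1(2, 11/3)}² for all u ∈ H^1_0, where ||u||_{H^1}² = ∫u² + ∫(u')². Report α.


α = 3*(-25 + 3*π^2)/(25 + 9*π^2)

Coercivity of a(·,·) on H^1_0(2, 11/3) means a(u, u) ≥ α ||u||_{H^1}² for every u ∈ H^1_0.
The interval has length L = 5/3, and Poincaré/coercivity depend only on L. Here a(u, u) = ∫(u')² + (-3)·∫u².
Here c = -3 < 0 with |c| < (π/L)² = 9*π^2/25, so coercivity still holds. The condition a(u,u) ≥ α||u||_{H^1}² reads (1−α)∫(u')² ≥ (α−c)∫u². Any admissible α is ≤ 1 (rapidly oscillating u have ∫u²/∫(u')² → 0), and α = 1 would force 0 ≥ (1−c)∫u², impossible since c < 1; so 1−α > 0. By the sharp Poincaré inequality on H^1_0 of an interval of length L, ∫(u')² ≥ (π/L)²∫u² with equality for the first sine mode sin(π(x−x₀)/L) (x₀ the left endpoint), so the inequality holds for all u iff (1−α)(π/L)² ≥ α − c, i.e. α ≤ ((π/L)² + c)/((π/L)² + 1) = (1 + c(L/π)²)/(1 + (L/π)²). (Direct route, valid since c ≤ 0: Poincaré gives c∫u² ≥ c(L/π)²∫(u')², so a(u,u) ≥ (1 + c(L/π)²)∫(u')², while ||u||_{H^1}² ≤ (1 + (L/π)²)∫(u')²; dividing yields the same α.) With (π/L)² = 9*π^2/25 and c = -3, the largest admissible constant is α = ((π/L)² + c)/((π/L)² + 1).
Simplifying, α = 3*(-25 + 3*π^2)/(25 + 9*π^2).


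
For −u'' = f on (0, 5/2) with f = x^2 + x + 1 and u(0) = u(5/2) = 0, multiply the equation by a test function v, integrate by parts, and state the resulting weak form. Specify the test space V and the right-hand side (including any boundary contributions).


V = H^1_0(0, 5/2) (so v(0) = v(5/2) = 0); weak form: ∫_0^5/2 u'v' dx = ∫_0^5/2 (x^2 + x + 1) v dx for all v ∈ V.

Multiply both sides by a test function v and integrate from 0 to 5/2:
  ∫_0^5/2 −u''(x) v(x) dx = ∫_0^5/2 f(x) v(x) dx.
Integrate the LHS by parts once:
  ∫_0^5/2 −u'' v dx = −[u'(x) v(x)]_0^5/2 + ∫_0^5/2 u'(x) v'(x) dx.
Thus ∫_0^5/2 u'(x) v'(x) dx = ∫_0^5/2 f(x) v(x) dx + [u'(x) v(x)]_0^5/2.
Choose V so that boundary terms are either known or forced to vanish.
u is Dirichlet: u(0) = u(5/2) = 0. Let V = H^1_0(0, 5/2); then v(0) = v(5/2) = 0, and [u' v]_0^5/2 = 0.
Weak formulation: find u (satisfying any essential BC) such that ∫_0^5/2 u'(x) v'(x) dx = ∫_0^5/2 f v dx for all v ∈ V.
Substituting f(x) = x^2 + x + 1, the right-hand side is ∫_0^5/2 (x^2 + x + 1) v dx.


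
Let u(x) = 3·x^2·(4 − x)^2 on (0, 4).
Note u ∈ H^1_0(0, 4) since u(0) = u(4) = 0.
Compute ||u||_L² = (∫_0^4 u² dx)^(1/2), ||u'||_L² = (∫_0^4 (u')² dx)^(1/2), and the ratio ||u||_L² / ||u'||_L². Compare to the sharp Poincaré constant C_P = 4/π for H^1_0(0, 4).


||u||_L² / ||u'||_L² = 2*sqrt(3)/3 < C_P = 4/π.

u(x) = 3·x^2·(4 − x)^2, so u'(x) = 12*x*(x - 4)*(x - 2).
u(x) = 3·x^2·(4 − x)^2 vanishes at x = 0 and x = 4, so u ∈ H^1_0(0, 4). Differentiate via the product rule and integrate the resulting polynomials term by term.
  ∫_0^4 u² dx = ∫_0^4 (9*x^8 - 144*x^7 + 864*x^6 - 2304*x^5 + 2304*x^4) dx. Term by term:
    ∫_0^4 9*x^8 dx = 262144;  ∫_0^4 -144*x^7 dx = -1179648;  ∫_0^4 864*x^6 dx = 14155776/7;
    ∫_0^4 -2304*x^5 dx = -1572864;  ∫_0^4 2304*x^4 dx = 2359296/5.
  Sum: 262144 − 1179648 + 14155776/7 − 1572864 + 2359296/5 = 131072/35.
  ∫_0^4 (u')² dx = ∫_0^4 (144*x^6 - 1728*x^5 + 7488*x^4 - 13824*x^3 + 9216*x^2) dx. Term by term:
    ∫_0^4 144*x^6 dx = 2359296/7;  ∫_0^4 -1728*x^5 dx = -1179648;  ∫_0^4 7488*x^4 dx = 7667712/5;
    ∫_0^4 -13824*x^3 dx = -884736;  ∫_0^4 9216*x^2 dx = 196608.
  Sum: 2359296/7 − 1179648 + 7667712/5 − 884736 + 196608 = 98304/35.
∫_0^4 u² dx = 131072/35, so ||u||_L² = 256*sqrt(70)/35.
∫_0^4 (u')² dx = 98304/35, so ||u'||_L² = 128*sqrt(210)/35.
Ratio ||u||_L² / ||u'||_L² = 2*sqrt(3)/3.
Sharp Poincaré constant on H^1_0(0, 4) is C_P = L/π = 4/π, achieved by sin(π/4·x).
A polynomial bump cannot attain the sharp Poincaré constant (only the first sine eigenfunction does), so the ratio is strictly less than C_P, consistent with ||u||_L² ≤ C_P ||u'||_L².
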